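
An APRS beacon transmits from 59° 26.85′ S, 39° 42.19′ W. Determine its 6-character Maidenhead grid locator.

HD00dn

Shift to the Maidenhead origin (180°W, 90°S): lon 140.2968, lat 30.5525.
Field: 140.2968/20 → 7 → H, 30.5525/10 → 3 → D; chars HD.
Square: 0.2968/2 → 0, 0.5525/1 → 0; chars 00.
Subsquare: 0.2968/0.0833333 → 3 → d, 0.5525/0.0416667 → 13 → n; chars dn.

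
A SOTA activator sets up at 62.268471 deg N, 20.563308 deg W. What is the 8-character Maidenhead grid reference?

HP92rg24

Shift to the Maidenhead origin (180°W, 90°S): lon 159.43669, lat 152.26847.
Field: 159.43669/20 → 7 → H, 152.26847/10 → 15 → P; chars HP.
Square: 19.43669/2 → 9, 2.26847/1 → 2; chars 92.
Subsquare: 1.43669/0.0833333 → 17 → r, 0.26847/0.0416667 → 6 → g; chars rg.
Extended square: 0.02003/0.00833333 → 2, 0.01847/0.00416667 → 4; chars 24.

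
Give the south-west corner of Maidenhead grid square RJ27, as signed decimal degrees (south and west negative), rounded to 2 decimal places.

7.00, 164.00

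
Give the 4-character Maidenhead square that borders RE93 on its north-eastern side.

AE04

Longitude square 9; +1 → 10, wraps to 0, carry into field.
Longitude field R = 17; +1 → 18, wraps to 0 = A, wrapping around the antimeridian.
Latitude square 3; +1 → 4.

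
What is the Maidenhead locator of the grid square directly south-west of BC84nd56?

Longitude extended square 5; −1 → 4.
Latitude extended square 6; −1 → 5.

BC84nd45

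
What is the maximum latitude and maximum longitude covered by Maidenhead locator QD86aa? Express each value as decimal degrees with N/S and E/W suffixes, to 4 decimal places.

Field Q=16, D=3: +16·20° lon, +3·10° lat → SW at lon 140°, lat -60°.
Square 8, 6: +8·2° lon, +6·1° lat → SW at lon 156°, lat -54°.
Subsquare a=0, a=0: +0·0.0833333° lon, +0·0.0416667° lat → SW at lon 156°, lat -54°.
Cell spans 0.0833333° lon × 0.0416667° lat. NE corner is SW corner plus one full cell.
latitude 53.9583° S, longitude 156.0833° E.

53.9583° S, 156.0833° E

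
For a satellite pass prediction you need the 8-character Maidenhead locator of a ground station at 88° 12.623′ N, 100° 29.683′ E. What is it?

OR08ff90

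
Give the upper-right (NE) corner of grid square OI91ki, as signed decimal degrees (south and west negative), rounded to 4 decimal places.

-8.6250, 118.9167

Field O=14, I=8: +14·20° lon, +8·10° lat → SW at lon 100°, lat -10°.
Square 9, 1: +9·2° lon, +1·1° lat → SW at lon 118°, lat -9°.
Subsquare k=10, i=8: +10·0.0833333° lon, +8·0.0416667° lat → SW at lon 118.833°, lat -8.66667°.
Cell spans 0.0833333° lon × 0.0416667° lat. NE corner is SW corner plus one full cell.
latitude -8.6250, longitude 118.9167.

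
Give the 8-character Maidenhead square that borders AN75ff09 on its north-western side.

AN75eg90

Longitude extended square 0; −1 → -1, wraps to 9, carry into subsquare.
Longitude subsquare f = 5; −1 → 4 = e.
Latitude extended square 9; +1 → 10, wraps to 0, carry into subsquare.
Latitude subsquare f = 5; +1 → 6 = g.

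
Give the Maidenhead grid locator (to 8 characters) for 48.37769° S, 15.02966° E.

JE71mo39

Offset from 180°W / 90°S: lon 195.02966°, lat 41.62231°.
Field: lon ⌊195.02966/20⌋ = 9 → J; lat ⌊41.62231/10⌋ = 4 → E.
Square: lon ⌊15.02966/2⌋ = 7; lat ⌊1.62231/1⌋ = 1.
Subsquare: lon ⌊1.02966/0.0833333⌋ = 12 → m; lat ⌊0.62231/0.0416667⌋ = 14 → o.
Extended square: lon ⌊0.02966/0.00833333⌋ = 3; lat ⌊0.03898/0.00416667⌋ = 9.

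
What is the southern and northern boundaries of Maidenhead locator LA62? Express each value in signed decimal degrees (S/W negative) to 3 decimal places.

-88.000, -87.000

Field L=11, A=0: +11·20° lon, +0·10° lat → SW at lon 40°, lat -90°.
Square 6, 2: +6·2° lon, +2·1° lat → SW at lon 52°, lat -88°.
Cell spans 2° lon × 1° lat.
south -88.000, north -87.000.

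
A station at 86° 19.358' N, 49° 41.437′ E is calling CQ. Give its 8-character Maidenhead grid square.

LR46uh27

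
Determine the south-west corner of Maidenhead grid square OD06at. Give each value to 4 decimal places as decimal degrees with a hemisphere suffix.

53.2083° S, 100.0000° E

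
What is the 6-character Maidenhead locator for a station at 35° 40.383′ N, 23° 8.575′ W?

Shift to the Maidenhead origin (180°W, 90°S): lon 156.8571, lat 125.6731.
Field: 156.8571/20 → 7 → H, 125.6731/10 → 12 → M; chars HM.
Square: 16.8571/2 → 8, 5.6731/1 → 5; chars 85.
Subsquare: 0.8571/0.0833333 → 10 → k, 0.6731/0.0416667 → 16 → q; chars kq.

HM85kq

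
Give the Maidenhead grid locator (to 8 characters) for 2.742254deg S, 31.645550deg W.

Add 180° to longitude and 90° to latitude: 148.35445, 87.25775.
Field: 148.35445/20 → 7 → H, 87.25775/10 → 8 → I; chars HI.
Square: 8.35445/2 → 4, 7.25775/1 → 7; chars 47.
Subsquare: 0.35445/0.0833333 → 4 → e, 0.25775/0.0416667 → 6 → g; chars eg.
Extended square: 0.02112/0.00833333 → 2, 0.00775/0.00416667 → 1; chars 21.

HI47eg21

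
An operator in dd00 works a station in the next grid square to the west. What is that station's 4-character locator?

Longitude square 0; −1 → -1, wraps to 9, carry into field.
Longitude field D = 3; −1 → 2 = C.
The latitude characters are unchanged.

CD90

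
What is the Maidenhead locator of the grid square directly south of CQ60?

Latitude square 0; −1 → -1, wraps to 9, carry into field.
Latitude field Q = 16; −1 → 15 = P.
The longitude characters are unchanged.

CP69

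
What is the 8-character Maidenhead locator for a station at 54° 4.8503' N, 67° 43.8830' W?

Shift to the Maidenhead origin (180°W, 90°S): lon 112.26862, lat 144.08084.
Field: 112.26862/20 → 5 → F, 144.08084/10 → 14 → O; chars FO.
Square: 12.26862/2 → 6, 4.08084/1 → 4; chars 64.
Subsquare: 0.26862/0.0833333 → 3 → d, 0.08084/0.0416667 → 1 → b; chars db.
Extended square: 0.01862/0.00833333 → 2, 0.03917/0.00416667 → 9; chars 29.

FO64db29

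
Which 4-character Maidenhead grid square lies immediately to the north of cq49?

CR40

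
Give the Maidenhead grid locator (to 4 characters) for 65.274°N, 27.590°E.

KP35

Shift to the Maidenhead origin (180°W, 90°S): lon 207.59, lat 155.27.
Field: lon ⌊207.59/20⌋ = 10 → K; lat ⌊155.27/10⌋ = 15 → P.
Square: lon ⌊7.59/2⌋ = 3; lat ⌊5.27/1⌋ = 5.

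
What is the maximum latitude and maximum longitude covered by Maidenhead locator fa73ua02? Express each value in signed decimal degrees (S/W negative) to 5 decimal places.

-86.98750, -64.32500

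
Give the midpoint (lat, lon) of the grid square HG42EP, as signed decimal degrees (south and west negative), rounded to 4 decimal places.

-27.3542, -31.6250

Field H=7, G=6: +7·20° lon, +6·10° lat → SW at lon -40°, lat -30°.
Square 4, 2: +4·2° lon, +2·1° lat → SW at lon -32°, lat -28°.
Subsquare e=4, p=15: +4·0.0833333° lon, +15·0.0416667° lat → SW at lon -31.6667°, lat -27.375°.
Cell spans 0.0833333° lon × 0.0416667° lat. Centre is SW corner plus half of each.
latitude -27.3542, longitude -31.6250.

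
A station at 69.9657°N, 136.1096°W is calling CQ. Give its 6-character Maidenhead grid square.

CP19wx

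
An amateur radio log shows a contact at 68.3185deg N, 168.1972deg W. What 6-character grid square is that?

Add 180° to longitude and 90° to latitude: 11.8028, 158.3185.
Field: 11.8028/20 → 0 → A, 158.3185/10 → 15 → P; chars AP.
Square: 11.8028/2 → 5, 8.3185/1 → 8; chars 58.
Subsquare: 1.8028/0.0833333 → 21 → v, 0.3185/0.0416667 → 7 → h; chars vh.

AP58vh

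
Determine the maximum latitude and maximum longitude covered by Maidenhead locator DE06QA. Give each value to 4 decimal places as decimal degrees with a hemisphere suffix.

Field D=3, E=4: +3·20° lon, +4·10° lat → SW at lon -120°, lat -50°.
Square 0, 6: +0·2° lon, +6·1° lat → SW at lon -120°, lat -44°.
Subsquare q=16, a=0: +16·0.0833333° lon, +0·0.0416667° lat → SW at lon -118.667°, lat -44°.
Cell spans 0.0833333° lon × 0.0416667° lat. NE corner is SW corner plus one full cell.
latitude 43.9583° S, longitude 118.5833° W.

43.9583° S, 118.5833° W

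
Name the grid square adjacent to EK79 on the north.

Latitude square 9; +1 → 10, wraps to 0, carry into field.
Latitude field K = 10; +1 → 11 = L.
The longitude characters are unchanged.

EL70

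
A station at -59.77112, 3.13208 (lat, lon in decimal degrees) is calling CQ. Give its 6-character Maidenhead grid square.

Add 180° to longitude and 90° to latitude: 183.1321, 30.2289.
Field (20°×10°, letters A–R): lon ⌊183.1321/20⌋ = 9 → J; lat ⌊30.2289/10⌋ = 3 → D.
Square (2°×1°, digits 0–9): lon ⌊3.1321/2⌋ = 1; lat ⌊0.2289/1⌋ = 0.
Subsquare (5′×2.5′, letters a–x): lon ⌊1.1321/0.0833333⌋ = 13 → n; lat ⌊0.2289/0.0416667⌋ = 5 → f.

JD10nf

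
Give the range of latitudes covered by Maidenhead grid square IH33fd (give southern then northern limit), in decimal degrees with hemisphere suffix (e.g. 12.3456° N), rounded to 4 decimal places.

16.8750° S, 16.8333° S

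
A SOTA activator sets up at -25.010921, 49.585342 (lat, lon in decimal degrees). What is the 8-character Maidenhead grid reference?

Add 180° to longitude and 90° to latitude: 229.58534, 64.98908.
Field: lon ⌊229.58534/20⌋ = 11 → L; lat ⌊64.98908/10⌋ = 6 → G.
Square: lon ⌊9.58534/2⌋ = 4; lat ⌊4.98908/1⌋ = 4.
Subsquare: lon ⌊1.58534/0.0833333⌋ = 19 → t; lat ⌊0.98908/0.0416667⌋ = 23 → x.
Extended square: lon ⌊0.00201/0.00833333⌋ = 0; lat ⌊0.03075/0.00416667⌋ = 7.

LG44tx07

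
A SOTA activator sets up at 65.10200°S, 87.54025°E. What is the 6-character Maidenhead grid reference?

NC34sv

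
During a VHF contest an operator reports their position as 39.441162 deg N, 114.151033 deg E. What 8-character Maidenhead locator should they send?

OM79bk85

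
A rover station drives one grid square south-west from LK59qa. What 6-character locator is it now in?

LK58px

Longitude subsquare q = 16; −1 → 15 = p.
Latitude subsquare a = 0; −1 → -1, wraps to 23 = x, carry into square.
Latitude square 9; −1 → 8.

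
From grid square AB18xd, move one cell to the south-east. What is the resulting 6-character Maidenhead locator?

Longitude subsquare x = 23; +1 → 24, wraps to 0 = a, carry into square.
Longitude square 1; +1 → 2.
Latitude subsquare d = 3; −1 → 2 = c.

AB28ac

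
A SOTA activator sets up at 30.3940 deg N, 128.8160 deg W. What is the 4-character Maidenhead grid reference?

CM50

Add 180° to longitude and 90° to latitude: 51.18, 120.39.
Field (20°×10°, letters A–R): 51.18/20 → 2 → C, 120.39/10 → 12 → M; chars CM.
Square (2°×1°, digits 0–9): 11.18/2 → 5, 0.39/1 → 0; chars 50.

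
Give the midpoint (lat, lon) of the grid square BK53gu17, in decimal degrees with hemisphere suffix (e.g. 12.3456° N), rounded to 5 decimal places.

13.86458° N, 149.48750° W

Field B=1, K=10: +1·20° lon, +10·10° lat → SW at lon -160°, lat 10°.
Square 5, 3: +5·2° lon, +3·1° lat → SW at lon -150°, lat 13°.
Subsquare g=6, u=20: +6·0.0833333° lon, +20·0.0416667° lat → SW at lon -149.5°, lat 13.8333°.
Extended square 1, 7: +1·0.00833333° lon, +7·0.00416667° lat → SW at lon -149.492°, lat 13.8625°.
Cell spans 0.00833333° lon × 0.00416667° lat. Centre is SW corner plus half of each.
latitude 13.86458° N, longitude 149.48750° W.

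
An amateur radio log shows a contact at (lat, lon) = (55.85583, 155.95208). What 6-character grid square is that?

Add 180° to longitude and 90° to latitude: 335.9521, 145.8558.
Field: lon ⌊335.9521/20⌋ = 16 → Q; lat ⌊145.8558/10⌋ = 14 → O.
Square: lon ⌊15.9521/2⌋ = 7; lat ⌊5.8558/1⌋ = 5.
Subsquare: lon ⌊1.9521/0.0833333⌋ = 23 → x; lat ⌊0.8558/0.0416667⌋ = 20 → u.

QO75xu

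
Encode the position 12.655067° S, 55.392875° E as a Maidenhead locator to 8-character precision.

LH77qi72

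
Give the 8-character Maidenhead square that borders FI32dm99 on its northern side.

FI32dn90

Latitude extended square 9; +1 → 10, wraps to 0, carry into subsquare.
Latitude subsquare m = 12; +1 → 13 = n.
The longitude characters are unchanged.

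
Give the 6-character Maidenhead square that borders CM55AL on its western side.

Longitude subsquare a = 0; −1 → -1, wraps to 23 = x, carry into square.
Longitude square 5; −1 → 4.
The latitude characters are unchanged.

CM45xl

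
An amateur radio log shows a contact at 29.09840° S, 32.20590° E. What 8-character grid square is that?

Shift to the Maidenhead origin (180°W, 90°S): lon 212.20590, lat 60.90160.
Field (20°×10°, letters A–R): 212.20590/20 → 10 → K, 60.90160/10 → 6 → G; chars KG.
Square (2°×1°, digits 0–9): 12.20590/2 → 6, 0.90160/1 → 0; chars 60.
Subsquare (5′×2.5′, letters a–x): 0.20590/0.0833333 → 2 → c, 0.90160/0.0416667 → 21 → v; chars cv.
Extended square (30″×15″, digits 0–9): 0.03923/0.00833333 → 4, 0.02660/0.00416667 → 6; chars 46.

KG60cv46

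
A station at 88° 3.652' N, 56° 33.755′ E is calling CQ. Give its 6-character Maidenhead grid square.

Offset from 180°W / 90°S: lon 236.5626°, lat 178.0609°.
Field: 236.5626/20 → 11 → L, 178.0609/10 → 17 → R; chars LR.
Square: 16.5626/2 → 8, 8.0609/1 → 8; chars 88.
Subsquare: 0.5626/0.0833333 → 6 → g, 0.0609/0.0416667 → 1 → b; chars gb.

LR88gb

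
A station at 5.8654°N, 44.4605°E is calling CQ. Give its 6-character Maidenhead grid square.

Offset from 180°W / 90°S: lon 224.4605°, lat 95.8654°.
Field (20°×10°, letters A–R): lon ⌊224.4605/20⌋ = 11 → L; lat ⌊95.8654/10⌋ = 9 → J.
Square (2°×1°, digits 0–9): lon ⌊4.4605/2⌋ = 2; lat ⌊5.8654/1⌋ = 5.
Subsquare (5′×2.5′, letters a–x): lon ⌊0.4605/0.0833333⌋ = 5 → f; lat ⌊0.8654/0.0416667⌋ = 20 → u.

LJ25fu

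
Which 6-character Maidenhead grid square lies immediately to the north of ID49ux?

Latitude subsquare x = 23; +1 → 24, wraps to 0 = a, carry into square.
Latitude square 9; +1 → 10, wraps to 0, carry into field.
Latitude field D = 3; +1 → 4 = E.
The longitude characters are unchanged.

IE40ua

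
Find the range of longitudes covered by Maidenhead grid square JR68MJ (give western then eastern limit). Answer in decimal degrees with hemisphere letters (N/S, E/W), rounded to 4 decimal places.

13.0000° E, 13.0833° E

Field J=9, R=17: +9·20° lon, +17·10° lat → SW at lon 0°, lat 80°.
Square 6, 8: +6·2° lon, +8·1° lat → SW at lon 12°, lat 88°.
Subsquare m=12, j=9: +12·0.0833333° lon, +9·0.0416667° lat → SW at lon 13°, lat 88.375°.
Cell spans 0.0833333° lon × 0.0416667° lat.
west 13.0000° E, east 13.0833° E.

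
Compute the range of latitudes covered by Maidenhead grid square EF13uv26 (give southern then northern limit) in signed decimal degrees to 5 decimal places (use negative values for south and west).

-36.10000, -36.09583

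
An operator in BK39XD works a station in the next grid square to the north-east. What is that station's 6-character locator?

Longitude subsquare x = 23; +1 → 24, wraps to 0 = a, carry into square.
Longitude square 3; +1 → 4.
Latitude subsquare d = 3; +1 → 4 = e.

BK49ae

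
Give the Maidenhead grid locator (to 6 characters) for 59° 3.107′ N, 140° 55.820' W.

BO99mb

Add 180° to longitude and 90° to latitude: 39.0697, 149.0518.
Field: lon ⌊39.0697/20⌋ = 1 → B; lat ⌊149.0518/10⌋ = 14 → O.
Square: lon ⌊19.0697/2⌋ = 9; lat ⌊9.0518/1⌋ = 9.
Subsquare: lon ⌊1.0697/0.0833333⌋ = 12 → m; lat ⌊0.0518/0.0416667⌋ = 1 → b.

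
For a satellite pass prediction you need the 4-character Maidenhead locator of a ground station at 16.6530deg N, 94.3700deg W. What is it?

Add 180° to longitude and 90° to latitude: 85.63, 106.65.
Field: 85.63/20 → 4 → E, 106.65/10 → 10 → K; chars EK.
Square: 5.63/2 → 2, 6.65/1 → 6; chars 26.

EK26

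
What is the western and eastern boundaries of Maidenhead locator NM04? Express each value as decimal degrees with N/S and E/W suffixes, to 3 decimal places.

80.000° E, 82.000° E

Field N=13, M=12: +13·20° lon, +12·10° lat → SW at lon 80°, lat 30°.
Square 0, 4: +0·2° lon, +4·1° lat → SW at lon 80°, lat 34°.
Cell spans 2° lon × 1° lat.
west 80.000° E, east 82.000° E.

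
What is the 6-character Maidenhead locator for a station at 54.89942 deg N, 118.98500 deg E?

OO94lv

Offset from 180°W / 90°S: lon 298.9850°, lat 144.8994°.
Field: lon ⌊298.9850/20⌋ = 14 → O; lat ⌊144.8994/10⌋ = 14 → O.
Square: lon ⌊18.9850/2⌋ = 9; lat ⌊4.8994/1⌋ = 4.
Subsquare: lon ⌊0.9850/0.0833333⌋ = 11 → l; lat ⌊0.8994/0.0416667⌋ = 21 → v.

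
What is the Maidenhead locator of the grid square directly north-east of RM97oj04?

RM97oj15

Longitude extended square 0; +1 → 1.
Latitude extended square 4; +1 → 5.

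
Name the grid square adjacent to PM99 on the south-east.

QM08

Longitude square 9; +1 → 10, wraps to 0, carry into field.
Longitude field P = 15; +1 → 16 = Q.
Latitude square 9; −1 → 8.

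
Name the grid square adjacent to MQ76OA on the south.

MQ75ox

Latitude subsquare a = 0; −1 → -1, wraps to 23 = x, carry into square.
Latitude square 6; −1 → 5.
The longitude characters are unchanged.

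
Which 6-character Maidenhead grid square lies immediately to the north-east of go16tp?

GO16uq

Longitude subsquare t = 19; +1 → 20 = u.
Latitude subsquare p = 15; +1 → 16 = q.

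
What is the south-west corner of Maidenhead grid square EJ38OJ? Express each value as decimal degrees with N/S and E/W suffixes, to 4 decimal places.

8.3750° N, 92.8333° W

Field E=4, J=9: +4·20° lon, +9·10° lat → SW at lon -100°, lat 0°.
Square 3, 8: +3·2° lon, +8·1° lat → SW at lon -94°, lat 8°.
Subsquare o=14, j=9: +14·0.0833333° lon, +9·0.0416667° lat → SW at lon -92.8333°, lat 8.375°.
latitude 8.3750° N, longitude 92.8333° W.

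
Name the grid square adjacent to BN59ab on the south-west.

BN49xa

Longitude subsquare a = 0; −1 → -1, wraps to 23 = x, carry into square.
Longitude square 5; −1 → 4.
Latitude subsquare b = 1; −1 → 0 = a.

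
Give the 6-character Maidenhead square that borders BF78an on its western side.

Longitude subsquare a = 0; −1 → -1, wraps to 23 = x, carry into square.
Longitude square 7; −1 → 6.
The latitude characters are unchanged.

BF68xn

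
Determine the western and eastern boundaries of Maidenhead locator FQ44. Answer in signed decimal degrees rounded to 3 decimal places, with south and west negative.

Field F=5, Q=16: +5·20° lon, +16·10° lat → SW at lon -80°, lat 70°.
Square 4, 4: +4·2° lon, +4·1° lat → SW at lon -72°, lat 74°.
Cell spans 2° lon × 1° lat.
west -72.000, east -70.000.

-72.000, -70.000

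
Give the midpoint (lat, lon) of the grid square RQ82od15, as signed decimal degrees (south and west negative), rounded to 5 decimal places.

72.14792, 177.17917

Field R=17, Q=16: +17·20° lon, +16·10° lat → SW at lon 160°, lat 70°.
Square 8, 2: +8·2° lon, +2·1° lat → SW at lon 176°, lat 72°.
Subsquare o=14, d=3: +14·0.0833333° lon, +3·0.0416667° lat → SW at lon 177.167°, lat 72.125°.
Extended square 1, 5: +1·0.00833333° lon, +5·0.00416667° lat → SW at lon 177.175°, lat 72.1458°.
Cell spans 0.00833333° lon × 0.00416667° lat. Centre is SW corner plus half of each.
latitude 72.14792, longitude 177.17917.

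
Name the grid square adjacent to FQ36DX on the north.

FQ37da

Latitude subsquare x = 23; +1 → 24, wraps to 0 = a, carry into square.
Latitude square 6; +1 → 7.
The longitude characters are unchanged.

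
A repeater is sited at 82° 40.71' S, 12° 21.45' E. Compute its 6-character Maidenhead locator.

Add 180° to longitude and 90° to latitude: 192.3575, 7.3215.
Field: 192.3575/20 → 9 → J, 7.3215/10 → 0 → A; chars JA.
Square: 12.3575/2 → 6, 7.3215/1 → 7; chars 67.
Subsquare: 0.3575/0.0833333 → 4 → e, 0.3215/0.0416667 → 7 → h; chars eh.

JA67eh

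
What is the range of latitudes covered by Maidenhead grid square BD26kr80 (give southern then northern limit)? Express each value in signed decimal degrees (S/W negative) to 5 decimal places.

-53.29167, -53.28750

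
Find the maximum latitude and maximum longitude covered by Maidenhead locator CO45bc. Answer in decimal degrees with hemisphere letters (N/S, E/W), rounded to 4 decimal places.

55.1250° N, 131.8333° W

Field C=2, O=14: +2·20° lon, +14·10° lat → SW at lon -140°, lat 50°.
Square 4, 5: +4·2° lon, +5·1° lat → SW at lon -132°, lat 55°.
Subsquare b=1, c=2: +1·0.0833333° lon, +2·0.0416667° lat → SW at lon -131.917°, lat 55.0833°.
Cell spans 0.0833333° lon × 0.0416667° lat. NE corner is SW corner plus one full cell.
latitude 55.1250° N, longitude 131.8333° W.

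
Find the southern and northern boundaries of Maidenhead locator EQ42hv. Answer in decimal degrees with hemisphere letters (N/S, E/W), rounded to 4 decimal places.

72.8750° N, 72.9167° N

Field E=4, Q=16: +4·20° lon, +16·10° lat → SW at lon -100°, lat 70°.
Square 4, 2: +4·2° lon, +2·1° lat → SW at lon -92°, lat 72°.
Subsquare h=7, v=21: +7·0.0833333° lon, +21·0.0416667° lat → SW at lon -91.4167°, lat 72.875°.
Cell spans 0.0833333° lon × 0.0416667° lat.
south 72.8750° N, north 72.9167° N.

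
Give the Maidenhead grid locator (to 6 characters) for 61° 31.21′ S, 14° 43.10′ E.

JC78il

Offset from 180°W / 90°S: lon 194.7183°, lat 28.4798°.
Field: 194.7183/20 → 9 → J, 28.4798/10 → 2 → C; chars JC.
Square: 14.7183/2 → 7, 8.4798/1 → 8; chars 78.
Subsquare: 0.7183/0.0833333 → 8 → i, 0.4798/0.0416667 → 11 → l; chars il.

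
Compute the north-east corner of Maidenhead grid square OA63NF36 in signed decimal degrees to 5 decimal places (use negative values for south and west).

Field O=14, A=0: +14·20° lon, +0·10° lat → SW at lon 100°, lat -90°.
Square 6, 3: +6·2° lon, +3·1° lat → SW at lon 112°, lat -87°.
Subsquare n=13, f=5: +13·0.0833333° lon, +5·0.0416667° lat → SW at lon 113.083°, lat -86.7917°.
Extended square 3, 6: +3·0.00833333° lon, +6·0.00416667° lat → SW at lon 113.108°, lat -86.7667°.
Cell spans 0.00833333° lon × 0.00416667° lat. NE corner is SW corner plus one full cell.
latitude -86.76250, longitude 113.11667.

-86.76250, 113.11667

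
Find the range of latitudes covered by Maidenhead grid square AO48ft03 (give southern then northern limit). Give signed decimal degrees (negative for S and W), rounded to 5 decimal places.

58.80417, 58.80833

Field A=0, O=14: +0·20° lon, +14·10° lat → SW at lon -180°, lat 50°.
Square 4, 8: +4·2° lon, +8·1° lat → SW at lon -172°, lat 58°.
Subsquare f=5, t=19: +5·0.0833333° lon, +19·0.0416667° lat → SW at lon -171.583°, lat 58.7917°.
Extended square 0, 3: +0·0.00833333° lon, +3·0.00416667° lat → SW at lon -171.583°, lat 58.8042°.
Cell spans 0.00833333° lon × 0.00416667° lat.
south 58.80417, north 58.80833.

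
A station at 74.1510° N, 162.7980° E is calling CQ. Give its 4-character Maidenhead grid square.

Shift to the Maidenhead origin (180°W, 90°S): lon 342.80, lat 164.15.
Field (20°×10°, letters A–R): 342.80/20 → 17 → R, 164.15/10 → 16 → Q; chars RQ.
Square (2°×1°, digits 0–9): 2.80/2 → 1, 4.15/1 → 4; chars 14.

RQ14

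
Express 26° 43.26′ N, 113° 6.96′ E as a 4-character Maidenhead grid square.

Shift to the Maidenhead origin (180°W, 90°S): lon 293.12, lat 116.72.
Field: 293.12/20 → 14 → O, 116.72/10 → 11 → L; chars OL.
Square: 13.12/2 → 6, 6.72/1 → 6; chars 66.

OL66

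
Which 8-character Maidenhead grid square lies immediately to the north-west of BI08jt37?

BI08jt28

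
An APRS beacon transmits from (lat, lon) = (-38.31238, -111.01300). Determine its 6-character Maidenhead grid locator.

DF41lq

Shift to the Maidenhead origin (180°W, 90°S): lon 68.9870, lat 51.6876.
Field: lon ⌊68.9870/20⌋ = 3 → D; lat ⌊51.6876/10⌋ = 5 → F.
Square: lon ⌊8.9870/2⌋ = 4; lat ⌊1.6876/1⌋ = 1.
Subsquare: lon ⌊0.9870/0.0833333⌋ = 11 → l; lat ⌊0.6876/0.0416667⌋ = 16 → q.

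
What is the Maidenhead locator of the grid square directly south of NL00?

NK09

Latitude square 0; −1 → -1, wraps to 9, carry into field.
Latitude field L = 11; −1 → 10 = K.
The longitude characters are unchanged.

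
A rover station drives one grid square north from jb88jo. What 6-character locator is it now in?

JB88jp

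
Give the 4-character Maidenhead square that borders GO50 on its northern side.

GO51

Latitude square 0; +1 → 1.
The longitude characters are unchanged.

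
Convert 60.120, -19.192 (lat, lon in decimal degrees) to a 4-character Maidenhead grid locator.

IP00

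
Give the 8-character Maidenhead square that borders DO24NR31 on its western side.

DO24nr21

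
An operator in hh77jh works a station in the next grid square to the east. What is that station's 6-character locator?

Longitude subsquare j = 9; +1 → 10 = k.
The latitude characters are unchanged.

HH77kh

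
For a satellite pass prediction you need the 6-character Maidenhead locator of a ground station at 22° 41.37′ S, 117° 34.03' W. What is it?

DG17fh

Shift to the Maidenhead origin (180°W, 90°S): lon 62.4328, lat 67.3105.
Field: lon ⌊62.4328/20⌋ = 3 → D; lat ⌊67.3105/10⌋ = 6 → G.
Square: lon ⌊2.4328/2⌋ = 1; lat ⌊7.3105/1⌋ = 7.
Subsquare: lon ⌊0.4328/0.0833333⌋ = 5 → f; lat ⌊0.3105/0.0416667⌋ = 7 → h.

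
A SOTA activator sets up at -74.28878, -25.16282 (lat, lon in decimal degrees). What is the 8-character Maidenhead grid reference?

HB75kr00

Offset from 180°W / 90°S: lon 154.83718°, lat 15.71122°.
Field: 154.83718/20 → 7 → H, 15.71122/10 → 1 → B; chars HB.
Square: 14.83718/2 → 7, 5.71122/1 → 5; chars 75.
Subsquare: 0.83718/0.0833333 → 10 → k, 0.71122/0.0416667 → 17 → r; chars kr.
Extended square: 0.00385/0.00833333 → 0, 0.00289/0.00416667 → 0; chars 00.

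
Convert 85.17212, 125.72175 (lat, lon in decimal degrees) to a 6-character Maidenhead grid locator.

Shift to the Maidenhead origin (180°W, 90°S): lon 305.7217, lat 175.1721.
Field: 305.7217/20 → 15 → P, 175.1721/10 → 17 → R; chars PR.
Square: 5.7217/2 → 2, 5.1721/1 → 5; chars 25.
Subsquare: 1.7217/0.0833333 → 20 → u, 0.1721/0.0416667 → 4 → e; chars ue.

PR25ue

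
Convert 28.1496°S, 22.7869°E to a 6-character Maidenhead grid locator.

KG11ju

Offset from 180°W / 90°S: lon 202.7869°, lat 61.8504°.
Field: lon ⌊202.7869/20⌋ = 10 → K; lat ⌊61.8504/10⌋ = 6 → G.
Square: lon ⌊2.7869/2⌋ = 1; lat ⌊1.8504/1⌋ = 1.
Subsquare: lon ⌊0.7869/0.0833333⌋ = 9 → j; lat ⌊0.8504/0.0416667⌋ = 20 → u.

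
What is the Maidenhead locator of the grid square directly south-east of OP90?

PO09

Longitude square 9; +1 → 10, wraps to 0, carry into field.
Longitude field O = 14; +1 → 15 = P.
Latitude square 0; −1 → -1, wraps to 9, carry into field.
Latitude field P = 15; −1 → 14 = O.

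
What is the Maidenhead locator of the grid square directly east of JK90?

Longitude square 9; +1 → 10, wraps to 0, carry into field.
Longitude field J = 9; +1 → 10 = K.
The latitude characters are unchanged.

KK00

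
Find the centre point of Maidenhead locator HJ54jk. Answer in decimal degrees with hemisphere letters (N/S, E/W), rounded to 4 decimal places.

4.4375° N, 29.2083° W

Field H=7, J=9: +7·20° lon, +9·10° lat → SW at lon -40°, lat 0°.
Square 5, 4: +5·2° lon, +4·1° lat → SW at lon -30°, lat 4°.
Subsquare j=9, k=10: +9·0.0833333° lon, +10·0.0416667° lat → SW at lon -29.25°, lat 4.41667°.
Cell spans 0.0833333° lon × 0.0416667° lat. Centre is SW corner plus half of each.
latitude 4.4375° N, longitude 29.2083° W.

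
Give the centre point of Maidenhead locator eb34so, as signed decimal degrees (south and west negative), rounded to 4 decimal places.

Field E=4, B=1: +4·20° lon, +1·10° lat → SW at lon -100°, lat -80°.
Square 3, 4: +3·2° lon, +4·1° lat → SW at lon -94°, lat -76°.
Subsquare s=18, o=14: +18·0.0833333° lon, +14·0.0416667° lat → SW at lon -92.5°, lat -75.4167°.
Cell spans 0.0833333° lon × 0.0416667° lat. Centre is SW corner plus half of each.
latitude -75.3958, longitude -92.4583.

-75.3958, -92.4583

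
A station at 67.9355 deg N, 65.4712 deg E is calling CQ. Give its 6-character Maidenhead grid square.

MP27rw

Offset from 180°W / 90°S: lon 245.4712°, lat 157.9355°.
Field: 245.4712/20 → 12 → M, 157.9355/10 → 15 → P; chars MP.
Square: 5.4712/2 → 2, 7.9355/1 → 7; chars 27.
Subsquare: 1.4712/0.0833333 → 17 → r, 0.9355/0.0416667 → 22 → w; chars rw.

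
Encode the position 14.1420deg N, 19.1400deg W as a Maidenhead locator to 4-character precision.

Shift to the Maidenhead origin (180°W, 90°S): lon 160.86, lat 104.14.
Field: 160.86/20 → 8 → I, 104.14/10 → 10 → K; chars IK.
Square: 0.86/2 → 0, 4.14/1 → 4; chars 04.

IK04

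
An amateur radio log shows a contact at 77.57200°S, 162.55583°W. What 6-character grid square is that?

Add 180° to longitude and 90° to latitude: 17.4442, 12.4280.
Field: lon ⌊17.4442/20⌋ = 0 → A; lat ⌊12.4280/10⌋ = 1 → B.
Square: lon ⌊17.4442/2⌋ = 8; lat ⌊2.4280/1⌋ = 2.
Subsquare: lon ⌊1.4442/0.0833333⌋ = 17 → r; lat ⌊0.4280/0.0416667⌋ = 10 → k.

AB82rk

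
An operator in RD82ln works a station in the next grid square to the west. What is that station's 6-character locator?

RD82kn

Longitude subsquare l = 11; −1 → 10 = k.
The latitude characters are unchanged.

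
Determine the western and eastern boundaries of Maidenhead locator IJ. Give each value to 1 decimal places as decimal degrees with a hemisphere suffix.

20.0° W, 0.0° E

Field I=8, J=9: +8·20° lon, +9·10° lat → SW at lon -20°, lat 0°.
Cell spans 20° lon × 10° lat.
west 20.0° W, east 0.0° E.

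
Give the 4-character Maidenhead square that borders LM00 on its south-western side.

Longitude square 0; −1 → -1, wraps to 9, carry into field.
Longitude field L = 11; −1 → 10 = K.
Latitude square 0; −1 → -1, wraps to 9, carry into field.
Latitude field M = 12; −1 → 11 = L.

KL99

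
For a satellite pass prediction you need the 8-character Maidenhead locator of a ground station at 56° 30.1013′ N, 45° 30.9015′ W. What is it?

GO76fm80

Shift to the Maidenhead origin (180°W, 90°S): lon 134.48497, lat 146.50169.
Field (20°×10°, letters A–R): lon ⌊134.48497/20⌋ = 6 → G; lat ⌊146.50169/10⌋ = 14 → O.
Square (2°×1°, digits 0–9): lon ⌊14.48497/2⌋ = 7; lat ⌊6.50169/1⌋ = 6.
Subsquare (5′×2.5′, letters a–x): lon ⌊0.48497/0.0833333⌋ = 5 → f; lat ⌊0.50169/0.0416667⌋ = 12 → m.
Extended square (30″×15″, digits 0–9): lon ⌊0.06831/0.00833333⌋ = 8; lat ⌊0.00169/0.00416667⌋ = 0.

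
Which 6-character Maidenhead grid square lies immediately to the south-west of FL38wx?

FL38vw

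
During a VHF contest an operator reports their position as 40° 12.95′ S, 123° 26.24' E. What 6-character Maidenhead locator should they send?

PE19rs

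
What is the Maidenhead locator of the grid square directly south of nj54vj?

Latitude subsquare j = 9; −1 → 8 = i.
The longitude characters are unchanged.

NJ54vi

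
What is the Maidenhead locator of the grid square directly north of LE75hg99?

LE75hh90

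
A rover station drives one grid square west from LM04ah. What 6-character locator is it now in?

KM94xh

Longitude subsquare a = 0; −1 → -1, wraps to 23 = x, carry into square.
Longitude square 0; −1 → -1, wraps to 9, carry into field.
Longitude field L = 11; −1 → 10 = K.
The latitude characters are unchanged.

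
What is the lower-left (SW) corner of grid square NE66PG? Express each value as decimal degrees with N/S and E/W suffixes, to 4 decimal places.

Field N=13, E=4: +13·20° lon, +4·10° lat → SW at lon 80°, lat -50°.
Square 6, 6: +6·2° lon, +6·1° lat → SW at lon 92°, lat -44°.
Subsquare p=15, g=6: +15·0.0833333° lon, +6·0.0416667° lat → SW at lon 93.25°, lat -43.75°.
latitude 43.7500° S, longitude 93.2500° E.

43.7500° S, 93.2500° E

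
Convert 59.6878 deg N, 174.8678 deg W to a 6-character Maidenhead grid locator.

AO29nq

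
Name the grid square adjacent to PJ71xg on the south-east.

Longitude subsquare x = 23; +1 → 24, wraps to 0 = a, carry into square.
Longitude square 7; +1 → 8.
Latitude subsquare g = 6; −1 → 5 = f.

PJ81af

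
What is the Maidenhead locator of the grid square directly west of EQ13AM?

Longitude subsquare a = 0; −1 → -1, wraps to 23 = x, carry into square.
Longitude square 1; −1 → 0.
The latitude characters are unchanged.

EQ03xm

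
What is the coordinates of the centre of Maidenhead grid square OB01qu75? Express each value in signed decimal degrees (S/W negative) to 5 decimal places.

-78.14375, 101.39583

Field O=14, B=1: +14·20° lon, +1·10° lat → SW at lon 100°, lat -80°.
Square 0, 1: +0·2° lon, +1·1° lat → SW at lon 100°, lat -79°.
Subsquare q=16, u=20: +16·0.0833333° lon, +20·0.0416667° lat → SW at lon 101.333°, lat -78.1667°.
Extended square 7, 5: +7·0.00833333° lon, +5·0.00416667° lat → SW at lon 101.392°, lat -78.1458°.
Cell spans 0.00833333° lon × 0.00416667° lat. Centre is SW corner plus half of each.
latitude -78.14375, longitude 101.39583.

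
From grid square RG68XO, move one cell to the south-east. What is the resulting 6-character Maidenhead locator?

Longitude subsquare x = 23; +1 → 24, wraps to 0 = a, carry into square.
Longitude square 6; +1 → 7.
Latitude subsquare o = 14; −1 → 13 = n.

RG78an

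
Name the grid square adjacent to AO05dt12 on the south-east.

Longitude extended square 1; +1 → 2.
Latitude extended square 2; −1 → 1.

AO05dt21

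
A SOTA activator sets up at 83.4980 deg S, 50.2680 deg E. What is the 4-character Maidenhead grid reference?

LA56

Shift to the Maidenhead origin (180°W, 90°S): lon 230.27, lat 6.50.
Field (20°×10°, letters A–R): lon ⌊230.27/20⌋ = 11 → L; lat ⌊6.50/10⌋ = 0 → A.
Square (2°×1°, digits 0–9): lon ⌊10.27/2⌋ = 5; lat ⌊6.50/1⌋ = 6.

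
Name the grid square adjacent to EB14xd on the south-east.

EB24ac

Longitude subsquare x = 23; +1 → 24, wraps to 0 = a, carry into square.
Longitude square 1; +1 → 2.
Latitude subsquare d = 3; −1 → 2 = c.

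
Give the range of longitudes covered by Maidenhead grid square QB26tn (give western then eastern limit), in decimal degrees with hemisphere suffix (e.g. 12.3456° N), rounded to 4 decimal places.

145.5833° E, 145.6667° E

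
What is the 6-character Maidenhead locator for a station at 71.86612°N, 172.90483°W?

AQ31nu

Add 180° to longitude and 90° to latitude: 7.0952, 161.8661.
Field: 7.0952/20 → 0 → A, 161.8661/10 → 16 → Q; chars AQ.
Square: 7.0952/2 → 3, 1.8661/1 → 1; chars 31.
Subsquare: 1.0952/0.0833333 → 13 → n, 0.8661/0.0416667 → 20 → u; chars nu.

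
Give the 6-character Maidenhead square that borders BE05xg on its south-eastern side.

BE15af

Longitude subsquare x = 23; +1 → 24, wraps to 0 = a, carry into square.
Longitude square 0; +1 → 1.
Latitude subsquare g = 6; −1 → 5 = f.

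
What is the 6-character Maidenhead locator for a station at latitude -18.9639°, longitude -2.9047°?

Add 180° to longitude and 90° to latitude: 177.0953, 71.0361.
Field: lon ⌊177.0953/20⌋ = 8 → I; lat ⌊71.0361/10⌋ = 7 → H.
Square: lon ⌊17.0953/2⌋ = 8; lat ⌊1.0361/1⌋ = 1.
Subsquare: lon ⌊1.0953/0.0833333⌋ = 13 → n; lat ⌊0.0361/0.0416667⌋ = 0 → a.

IH81na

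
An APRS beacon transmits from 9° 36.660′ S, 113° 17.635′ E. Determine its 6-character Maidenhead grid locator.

Add 180° to longitude and 90° to latitude: 293.2939, 80.3890.
Field (20°×10°, letters A–R): 293.2939/20 → 14 → O, 80.3890/10 → 8 → I; chars OI.
Square (2°×1°, digits 0–9): 13.2939/2 → 6, 0.3890/1 → 0; chars 60.
Subsquare (5′×2.5′, letters a–x): 1.2939/0.0833333 → 15 → p, 0.3890/0.0416667 → 9 → j; chars pj.

OI60pj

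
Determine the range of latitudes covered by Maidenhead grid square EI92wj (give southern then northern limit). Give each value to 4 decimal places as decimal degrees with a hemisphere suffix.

Field E=4, I=8: +4·20° lon, +8·10° lat → SW at lon -100°, lat -10°.
Square 9, 2: +9·2° lon, +2·1° lat → SW at lon -82°, lat -8°.
Subsquare w=22, j=9: +22·0.0833333° lon, +9·0.0416667° lat → SW at lon -80.1667°, lat -7.625°.
Cell spans 0.0833333° lon × 0.0416667° lat.
south 7.6250° S, north 7.5833° S.

7.6250° S, 7.5833° S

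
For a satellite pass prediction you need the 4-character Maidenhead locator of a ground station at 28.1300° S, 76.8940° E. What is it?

MG81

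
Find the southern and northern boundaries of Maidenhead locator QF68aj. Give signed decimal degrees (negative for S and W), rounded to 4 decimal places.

Field Q=16, F=5: +16·20° lon, +5·10° lat → SW at lon 140°, lat -40°.
Square 6, 8: +6·2° lon, +8·1° lat → SW at lon 152°, lat -32°.
Subsquare a=0, j=9: +0·0.0833333° lon, +9·0.0416667° lat → SW at lon 152°, lat -31.625°.
Cell spans 0.0833333° lon × 0.0416667° lat.
south -31.6250, north -31.5833.

-31.6250, -31.5833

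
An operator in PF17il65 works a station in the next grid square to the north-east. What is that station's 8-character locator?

PF17il76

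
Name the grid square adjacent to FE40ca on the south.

Latitude subsquare a = 0; −1 → -1, wraps to 23 = x, carry into square.
Latitude square 0; −1 → -1, wraps to 9, carry into field.
Latitude field E = 4; −1 → 3 = D.
The longitude characters are unchanged.

FD49cx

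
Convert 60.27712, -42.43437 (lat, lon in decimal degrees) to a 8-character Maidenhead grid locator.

Shift to the Maidenhead origin (180°W, 90°S): lon 137.56563, lat 150.27712.
Field (20°×10°, letters A–R): 137.56563/20 → 6 → G, 150.27712/10 → 15 → P; chars GP.
Square (2°×1°, digits 0–9): 17.56563/2 → 8, 0.27712/1 → 0; chars 80.
Subsquare (5′×2.5′, letters a–x): 1.56563/0.0833333 → 18 → s, 0.27712/0.0416667 → 6 → g; chars sg.
Extended square (30″×15″, digits 0–9): 0.06563/0.00833333 → 7, 0.02712/0.00416667 → 6; chars 76.

GP80sg76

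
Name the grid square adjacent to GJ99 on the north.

GK90

Latitude square 9; +1 → 10, wraps to 0, carry into field.
Latitude field J = 9; +1 → 10 = K.
The longitude characters are unchanged.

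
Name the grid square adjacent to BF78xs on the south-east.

Longitude subsquare x = 23; +1 → 24, wraps to 0 = a, carry into square.
Longitude square 7; +1 → 8.
Latitude subsquare s = 18; −1 → 17 = r.

BF88ar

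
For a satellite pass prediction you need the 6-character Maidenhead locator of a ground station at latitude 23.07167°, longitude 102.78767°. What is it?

OL13jb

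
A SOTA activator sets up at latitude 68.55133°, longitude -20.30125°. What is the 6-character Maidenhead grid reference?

HP98un

Add 180° to longitude and 90° to latitude: 159.6987, 158.5513.
Field: lon ⌊159.6987/20⌋ = 7 → H; lat ⌊158.5513/10⌋ = 15 → P.
Square: lon ⌊19.6987/2⌋ = 9; lat ⌊8.5513/1⌋ = 8.
Subsquare: lon ⌊1.6987/0.0833333⌋ = 20 → u; lat ⌊0.5513/0.0416667⌋ = 13 → n.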